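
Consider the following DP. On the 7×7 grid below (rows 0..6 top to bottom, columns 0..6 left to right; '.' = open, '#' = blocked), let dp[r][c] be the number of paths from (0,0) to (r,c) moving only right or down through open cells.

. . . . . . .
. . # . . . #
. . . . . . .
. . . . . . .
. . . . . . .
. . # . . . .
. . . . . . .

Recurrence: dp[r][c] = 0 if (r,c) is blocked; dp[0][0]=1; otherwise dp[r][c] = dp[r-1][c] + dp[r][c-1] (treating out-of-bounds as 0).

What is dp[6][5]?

222

r\c   0   1   2   3   4   5   6
  0   1   1   1   1   1   1   1
  1   1   2   0   1   2   3   0
  2   1   3   3   4   6   9   9
  3   1   4   7  11  17  26  35
  4   1   5  12  23  40  66 101
  5   1   6   0  23  63 129 230
  6   1   7   7  30  93 222 452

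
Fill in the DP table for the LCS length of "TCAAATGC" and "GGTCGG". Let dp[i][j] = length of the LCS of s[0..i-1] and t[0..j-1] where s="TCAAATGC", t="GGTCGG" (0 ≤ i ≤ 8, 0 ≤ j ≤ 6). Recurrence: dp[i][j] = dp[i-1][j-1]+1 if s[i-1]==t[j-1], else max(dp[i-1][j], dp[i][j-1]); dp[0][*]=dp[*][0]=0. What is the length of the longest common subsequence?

3

   ''  G  G  T  C  G  G
''  0  0  0  0  0  0  0
 T  0  0  0  1  1  1  1
 C  0  0  0  1  2  2  2
 A  0  0  0  1  2  2  2
 A  0  0  0  1  2  2  2
 A  0  0  0  1  2  2  2
 T  0  0  0  1  2  2  2
 G  0  1  1  1  2  3  3
 C  0  1  1  1  2  3  3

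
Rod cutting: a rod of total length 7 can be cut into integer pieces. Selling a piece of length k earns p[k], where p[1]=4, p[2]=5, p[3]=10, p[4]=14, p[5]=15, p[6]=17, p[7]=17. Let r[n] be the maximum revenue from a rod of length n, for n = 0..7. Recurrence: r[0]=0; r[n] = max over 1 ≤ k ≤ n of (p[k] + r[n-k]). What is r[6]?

24

   n    0    1    2    3    4    5    6    7
r[n]    0    4    8   12   16   20   24   28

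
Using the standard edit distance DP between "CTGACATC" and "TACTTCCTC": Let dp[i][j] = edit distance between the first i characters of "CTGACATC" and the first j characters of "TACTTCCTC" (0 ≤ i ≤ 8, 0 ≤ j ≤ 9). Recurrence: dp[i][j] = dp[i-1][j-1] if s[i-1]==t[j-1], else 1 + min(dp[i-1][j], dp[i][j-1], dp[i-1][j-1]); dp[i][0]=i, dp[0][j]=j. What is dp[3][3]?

3

   ''  T  A  C  T  T  C  C  T  C
''  0  1  2  3  4  5  6  7  8  9
 C  1  1  2  2  3  4  5  6  7  8
 T  2  1  2  3  2  3  4  5  6  7
 G  3  2  2  3  3  3  4  5  6  7
 A  4  3  2  3  4  4  4  5  6  7
 C  5  4  3  2  3  4  4  4  5  6
 A  6  5  4  3  3  4  5  5  5  6
 T  7  6  5  4  3  3  4  5  5  6
 C  8  7  6  5  4  4  3  4  5  5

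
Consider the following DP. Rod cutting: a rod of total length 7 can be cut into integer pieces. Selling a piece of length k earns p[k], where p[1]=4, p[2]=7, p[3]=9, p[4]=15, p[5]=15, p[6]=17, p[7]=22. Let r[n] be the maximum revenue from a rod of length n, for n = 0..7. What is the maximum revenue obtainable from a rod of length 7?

   n    0    1    2    3    4    5    6    7
r[n]    0    4    8   12   16   20   24   28

28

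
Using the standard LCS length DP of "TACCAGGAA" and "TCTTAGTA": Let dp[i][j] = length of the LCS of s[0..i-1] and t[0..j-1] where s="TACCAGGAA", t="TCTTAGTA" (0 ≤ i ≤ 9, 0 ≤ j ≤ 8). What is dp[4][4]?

2

   ''  T  C  T  T  A  G  T  A
''  0  0  0  0  0  0  0  0  0
 T  0  1  1  1  1  1  1  1  1
 A  0  1  1  1  1  2  2  2  2
 C  0  1  2  2  2  2  2  2  2
 C  0  1  2  2  2  2  2  2  2
 A  0  1  2  2  2  3  3  3  3
 G  0  1  2  2  2  3  4  4  4
 G  0  1  2  2  2  3  4  4  4
 A  0  1  2  2  2  3  4  4  5
 A  0  1  2  2  2  3  4  4  5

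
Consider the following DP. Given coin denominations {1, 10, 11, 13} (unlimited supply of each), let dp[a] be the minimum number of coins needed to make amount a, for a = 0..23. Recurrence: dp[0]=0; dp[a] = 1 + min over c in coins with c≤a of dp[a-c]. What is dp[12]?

 a  0  1  2  3  4  5  6  7  8  9 10 11 12 13 14 15 16 17 18 19 20 21 22 23
dp  0  1  2  3  4  5  6  7  8  9  1  1  2  1  2  3  4  5  6  7  2  2  2  2

2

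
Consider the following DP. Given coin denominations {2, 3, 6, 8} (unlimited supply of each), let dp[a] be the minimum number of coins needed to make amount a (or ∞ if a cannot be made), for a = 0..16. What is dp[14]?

 a  0  1  2  3  4  5  6  7  8  9 10 11 12 13 14 15 16
dp  0  -  1  1  2  2  1  3  1  2  2  2  2  3  2  3  2
(- denotes ∞ / unreachable)

2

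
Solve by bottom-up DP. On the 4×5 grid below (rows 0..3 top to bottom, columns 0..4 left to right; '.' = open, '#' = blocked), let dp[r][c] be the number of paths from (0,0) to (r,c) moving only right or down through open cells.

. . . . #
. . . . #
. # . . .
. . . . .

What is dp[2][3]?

7

r\c   0   1   2   3   4
  0   1   1   1   1   0
  1   1   2   3   4   0
  2   1   0   3   7   7
  3   1   1   4  11  18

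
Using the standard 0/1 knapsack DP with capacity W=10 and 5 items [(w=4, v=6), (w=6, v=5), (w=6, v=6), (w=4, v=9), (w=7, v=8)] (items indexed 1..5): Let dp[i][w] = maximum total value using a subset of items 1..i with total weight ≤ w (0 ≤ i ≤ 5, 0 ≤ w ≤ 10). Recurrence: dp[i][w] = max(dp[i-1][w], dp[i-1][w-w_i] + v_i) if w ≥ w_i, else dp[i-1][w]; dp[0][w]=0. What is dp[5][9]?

15

i\w   0   1   2   3   4   5   6   7   8   9  10
  0   0   0   0   0   0   0   0   0   0   0   0
  1   0   0   0   0   6   6   6   6   6   6   6
  2   0   0   0   0   6   6   6   6   6   6  11
  3   0   0   0   0   6   6   6   6   6   6  12
  4   0   0   0   0   9   9   9   9  15  15  15
  5   0   0   0   0   9   9   9   9  15  15  15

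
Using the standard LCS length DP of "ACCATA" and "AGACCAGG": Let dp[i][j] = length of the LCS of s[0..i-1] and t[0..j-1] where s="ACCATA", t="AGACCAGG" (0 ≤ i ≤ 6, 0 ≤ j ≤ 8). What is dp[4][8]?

   ''  A  G  A  C  C  A  G  G
''  0  0  0  0  0  0  0  0  0
 A  0  1  1  1  1  1  1  1  1
 C  0  1  1  1  2  2  2  2  2
 C  0  1  1  1  2  3  3  3  3
 A  0  1  1  2  2  3  4  4  4
 T  0  1  1  2  2  3  4  4  4
 A  0  1  1  2  2  3  4  4  4

4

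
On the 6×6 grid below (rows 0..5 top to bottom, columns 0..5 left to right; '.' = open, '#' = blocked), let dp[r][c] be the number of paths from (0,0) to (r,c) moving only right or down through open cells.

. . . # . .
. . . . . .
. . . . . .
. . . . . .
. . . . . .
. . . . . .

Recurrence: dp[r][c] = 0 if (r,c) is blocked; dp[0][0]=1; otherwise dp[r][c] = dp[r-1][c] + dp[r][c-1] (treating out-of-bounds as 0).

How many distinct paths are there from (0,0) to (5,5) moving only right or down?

231

r\c   0   1   2   3   4   5
  0   1   1   1   0   0   0
  1   1   2   3   3   3   3
  2   1   3   6   9  12  15
  3   1   4  10  19  31  46
  4   1   5  15  34  65 111
  5   1   6  21  55 120 231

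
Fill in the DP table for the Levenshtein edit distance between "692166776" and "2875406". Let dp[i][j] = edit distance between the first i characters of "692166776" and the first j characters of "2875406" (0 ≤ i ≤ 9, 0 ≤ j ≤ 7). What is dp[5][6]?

6

   ''  2  8  7  5  4  0  6
''  0  1  2  3  4  5  6  7
 6  1  1  2  3  4  5  6  6
 9  2  2  2  3  4  5  6  7
 2  3  2  3  3  4  5  6  7
 1  4  3  3  4  4  5  6  7
 6  5  4  4  4  5  5  6  6
 6  6  5  5  5  5  6  6  6
 7  7  6  6  5  6  6  7  7
 7  8  7  7  6  6  7  7  8
 6  9  8  8  7  7  7  8  7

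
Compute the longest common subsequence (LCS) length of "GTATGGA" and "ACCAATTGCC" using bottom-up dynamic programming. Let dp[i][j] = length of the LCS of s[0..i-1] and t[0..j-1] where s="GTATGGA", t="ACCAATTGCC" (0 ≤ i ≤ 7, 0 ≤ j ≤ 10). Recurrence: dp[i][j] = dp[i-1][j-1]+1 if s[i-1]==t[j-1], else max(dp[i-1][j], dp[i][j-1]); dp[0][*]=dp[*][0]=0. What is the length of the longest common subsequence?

   ''  A  C  C  A  A  T  T  G  C  C
''  0  0  0  0  0  0  0  0  0  0  0
 G  0  0  0  0  0  0  0  0  1  1  1
 T  0  0  0  0  0  0  1  1  1  1  1
 A  0  1  1  1  1  1  1  1  1  1  1
 T  0  1  1  1  1  1  2  2  2  2  2
 G  0  1  1  1  1  1  2  2  3  3  3
 G  0  1  1  1  1  1  2  2  3  3  3
 A  0  1  1  1  2  2  2  2  3  3  3

3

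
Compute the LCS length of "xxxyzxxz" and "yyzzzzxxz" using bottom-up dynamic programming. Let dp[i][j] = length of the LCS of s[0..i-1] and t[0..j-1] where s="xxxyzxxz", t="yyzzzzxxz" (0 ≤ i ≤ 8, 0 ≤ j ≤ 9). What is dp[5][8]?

   ''  y  y  z  z  z  z  x  x  z
''  0  0  0  0  0  0  0  0  0  0
 x  0  0  0  0  0  0  0  1  1  1
 x  0  0  0  0  0  0  0  1  2  2
 x  0  0  0  0  0  0  0  1  2  2
 y  0  1  1  1  1  1  1  1  2  2
 z  0  1  1  2  2  2  2  2  2  3
 x  0  1  1  2  2  2  2  3  3  3
 x  0  1  1  2  2  2  2  3  4  4
 z  0  1  1  2  3  3  3  3  4  5

2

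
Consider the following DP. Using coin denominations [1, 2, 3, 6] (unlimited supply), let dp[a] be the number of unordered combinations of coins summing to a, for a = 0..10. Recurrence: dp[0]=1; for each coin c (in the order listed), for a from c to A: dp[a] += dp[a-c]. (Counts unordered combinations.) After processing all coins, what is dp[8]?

after  coin     0     1     2     3     4     5     6     7     8     9    10
          1     1     1     1     1     1     1     1     1     1     1     1
          2     1     1     2     2     3     3     4     4     5     5     6
          3     1     1     2     3     4     5     7     8    10    12    14
          6     1     1     2     3     4     5     8     9    12    15    18

12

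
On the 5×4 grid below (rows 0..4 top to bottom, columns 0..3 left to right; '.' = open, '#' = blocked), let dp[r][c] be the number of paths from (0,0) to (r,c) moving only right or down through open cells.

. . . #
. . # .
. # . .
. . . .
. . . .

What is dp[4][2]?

r\c   0   1   2   3
  0   1   1   1   0
  1   1   2   0   0
  2   1   0   0   0
  3   1   1   1   1
  4   1   2   3   4

3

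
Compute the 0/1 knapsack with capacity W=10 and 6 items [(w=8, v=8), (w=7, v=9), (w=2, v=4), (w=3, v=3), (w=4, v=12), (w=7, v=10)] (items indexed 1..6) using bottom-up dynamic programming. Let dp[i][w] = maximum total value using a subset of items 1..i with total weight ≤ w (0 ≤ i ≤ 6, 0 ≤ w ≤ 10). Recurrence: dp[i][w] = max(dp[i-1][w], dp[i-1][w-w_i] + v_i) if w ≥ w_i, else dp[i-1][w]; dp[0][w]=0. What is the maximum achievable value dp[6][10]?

19

i\w   0   1   2   3   4   5   6   7   8   9  10
  0   0   0   0   0   0   0   0   0   0   0   0
  1   0   0   0   0   0   0   0   0   8   8   8
  2   0   0   0   0   0   0   0   9   9   9   9
  3   0   0   4   4   4   4   4   9   9  13  13
  4   0   0   4   4   4   7   7   9   9  13  13
  5   0   0   4   4  12  12  16  16  16  19  19
  6   0   0   4   4  12  12  16  16  16  19  19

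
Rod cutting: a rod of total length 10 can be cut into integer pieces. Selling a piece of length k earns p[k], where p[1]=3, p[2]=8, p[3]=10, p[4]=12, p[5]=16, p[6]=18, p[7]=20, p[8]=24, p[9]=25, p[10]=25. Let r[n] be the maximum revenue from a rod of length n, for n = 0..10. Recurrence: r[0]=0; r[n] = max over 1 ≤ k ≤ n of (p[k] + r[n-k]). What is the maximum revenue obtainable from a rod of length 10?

   n    0    1    2    3    4    5    6    7    8    9   10
r[n]    0    3    8   11   16   19   24   27   32   35   40

40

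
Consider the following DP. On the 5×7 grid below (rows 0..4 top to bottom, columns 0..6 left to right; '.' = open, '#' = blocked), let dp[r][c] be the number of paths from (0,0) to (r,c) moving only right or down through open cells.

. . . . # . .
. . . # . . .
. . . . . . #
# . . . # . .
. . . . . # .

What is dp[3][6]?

6

r\c   0   1   2   3   4   5   6
  0   1   1   1   1   0   0   0
  1   1   2   3   0   0   0   0
  2   1   3   6   6   6   6   0
  3   0   3   9  15   0   6   6
  4   0   3  12  27  27   0   6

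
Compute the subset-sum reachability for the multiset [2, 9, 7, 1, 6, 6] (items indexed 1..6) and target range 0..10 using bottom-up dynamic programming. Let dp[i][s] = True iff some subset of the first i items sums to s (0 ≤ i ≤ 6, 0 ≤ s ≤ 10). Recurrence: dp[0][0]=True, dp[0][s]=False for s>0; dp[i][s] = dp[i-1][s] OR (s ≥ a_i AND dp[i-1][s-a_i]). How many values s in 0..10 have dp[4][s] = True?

8

i\s   0   1   2   3   4   5   6   7   8   9  10
  0   T   F   F   F   F   F   F   F   F   F   F
  1   T   F   T   F   F   F   F   F   F   F   F
  2   T   F   T   F   F   F   F   F   F   T   F
  3   T   F   T   F   F   F   F   T   F   T   F
  4   T   T   T   T   F   F   F   T   T   T   T
  5   T   T   T   T   F   F   T   T   T   T   T
  6   T   T   T   T   F   F   T   T   T   T   T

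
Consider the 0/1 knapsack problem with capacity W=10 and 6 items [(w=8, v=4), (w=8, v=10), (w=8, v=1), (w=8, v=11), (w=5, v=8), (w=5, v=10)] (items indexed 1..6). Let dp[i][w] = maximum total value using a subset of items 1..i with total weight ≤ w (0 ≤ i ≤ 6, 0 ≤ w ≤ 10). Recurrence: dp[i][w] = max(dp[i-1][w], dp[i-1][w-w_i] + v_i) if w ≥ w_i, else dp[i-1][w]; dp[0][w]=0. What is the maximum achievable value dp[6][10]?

18

i\w   0   1   2   3   4   5   6   7   8   9  10
  0   0   0   0   0   0   0   0   0   0   0   0
  1   0   0   0   0   0   0   0   0   4   4   4
  2   0   0   0   0   0   0   0   0  10  10  10
  3   0   0   0   0   0   0   0   0  10  10  10
  4   0   0   0   0   0   0   0   0  11  11  11
  5   0   0   0   0   0   8   8   8  11  11  11
  6   0   0   0   0   0  10  10  10  11  11  18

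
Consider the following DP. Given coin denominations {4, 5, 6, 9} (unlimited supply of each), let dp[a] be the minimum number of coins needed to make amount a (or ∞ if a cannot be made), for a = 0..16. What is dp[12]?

 a  0  1  2  3  4  5  6  7  8  9 10 11 12 13 14 15 16
dp  0  -  -  -  1  1  1  -  2  1  2  2  2  2  2  2  3
(- denotes ∞ / unreachable)

2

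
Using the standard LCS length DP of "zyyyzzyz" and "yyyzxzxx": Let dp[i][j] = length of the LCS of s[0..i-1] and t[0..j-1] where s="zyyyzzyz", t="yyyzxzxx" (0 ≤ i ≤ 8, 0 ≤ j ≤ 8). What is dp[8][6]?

   ''  y  y  y  z  x  z  x  x
''  0  0  0  0  0  0  0  0  0
 z  0  0  0  0  1  1  1  1  1
 y  0  1  1  1  1  1  1  1  1
 y  0  1  2  2  2  2  2  2  2
 y  0  1  2  3  3  3  3  3  3
 z  0  1  2  3  4  4  4  4  4
 z  0  1  2  3  4  4  5  5  5
 y  0  1  2  3  4  4  5  5  5
 z  0  1  2  3  4  4  5  5  5

5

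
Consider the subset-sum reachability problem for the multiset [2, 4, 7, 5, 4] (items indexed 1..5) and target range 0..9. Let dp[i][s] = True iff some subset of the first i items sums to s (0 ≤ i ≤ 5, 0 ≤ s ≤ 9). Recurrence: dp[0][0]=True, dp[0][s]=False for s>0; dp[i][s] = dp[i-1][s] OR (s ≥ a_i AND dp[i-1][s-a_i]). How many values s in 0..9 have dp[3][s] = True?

6

i\s   0   1   2   3   4   5   6   7   8   9
  0   T   F   F   F   F   F   F   F   F   F
  1   T   F   T   F   F   F   F   F   F   F
  2   T   F   T   F   T   F   T   F   F   F
  3   T   F   T   F   T   F   T   T   F   T
  4   T   F   T   F   T   T   T   T   F   T
  5   T   F   T   F   T   T   T   T   T   T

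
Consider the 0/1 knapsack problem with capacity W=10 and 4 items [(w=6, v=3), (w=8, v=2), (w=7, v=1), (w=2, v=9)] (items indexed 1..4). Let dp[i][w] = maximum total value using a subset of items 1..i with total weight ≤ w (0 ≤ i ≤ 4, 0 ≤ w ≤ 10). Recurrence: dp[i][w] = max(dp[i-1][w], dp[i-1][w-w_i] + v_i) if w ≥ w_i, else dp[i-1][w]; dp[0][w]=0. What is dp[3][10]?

3

i\w   0   1   2   3   4   5   6   7   8   9  10
  0   0   0   0   0   0   0   0   0   0   0   0
  1   0   0   0   0   0   0   3   3   3   3   3
  2   0   0   0   0   0   0   3   3   3   3   3
  3   0   0   0   0   0   0   3   3   3   3   3
  4   0   0   9   9   9   9   9   9  12  12  12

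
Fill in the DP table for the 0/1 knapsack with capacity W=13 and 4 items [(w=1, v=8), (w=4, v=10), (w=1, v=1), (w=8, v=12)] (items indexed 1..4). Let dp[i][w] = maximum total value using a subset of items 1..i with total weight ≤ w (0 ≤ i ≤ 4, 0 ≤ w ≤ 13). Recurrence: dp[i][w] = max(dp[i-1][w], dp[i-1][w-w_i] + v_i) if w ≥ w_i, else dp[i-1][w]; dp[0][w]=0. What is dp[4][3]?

9

i\w   0   1   2   3   4   5   6   7   8   9  10  11  12  13
  0   0   0   0   0   0   0   0   0   0   0   0   0   0   0
  1   0   8   8   8   8   8   8   8   8   8   8   8   8   8
  2   0   8   8   8  10  18  18  18  18  18  18  18  18  18
  3   0   8   9   9  10  18  19  19  19  19  19  19  19  19
  4   0   8   9   9  10  18  19  19  19  20  21  21  22  30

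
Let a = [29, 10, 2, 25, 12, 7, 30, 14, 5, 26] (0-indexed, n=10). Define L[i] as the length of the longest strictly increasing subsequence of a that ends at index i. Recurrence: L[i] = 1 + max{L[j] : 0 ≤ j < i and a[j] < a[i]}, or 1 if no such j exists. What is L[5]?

2

   i    0    1    2    3    4    5    6    7    8    9
a[i]   29   10    2   25   12    7   30   14    5   26
L[i]    1    1    1    2    2    2    3    3    2    4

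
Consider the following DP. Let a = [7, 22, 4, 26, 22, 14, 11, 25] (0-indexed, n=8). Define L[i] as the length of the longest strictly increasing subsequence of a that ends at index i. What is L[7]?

3

   i    0    1    2    3    4    5    6    7
a[i]    7   22    4   26   22   14   11   25
L[i]    1    2    1    3    2    2    2    3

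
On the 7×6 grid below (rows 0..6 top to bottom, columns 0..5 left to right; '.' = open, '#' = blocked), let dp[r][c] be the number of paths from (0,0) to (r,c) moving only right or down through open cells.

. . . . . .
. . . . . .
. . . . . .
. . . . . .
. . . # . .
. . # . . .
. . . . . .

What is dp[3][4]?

r\c   0   1   2   3   4   5
  0   1   1   1   1   1   1
  1   1   2   3   4   5   6
  2   1   3   6  10  15  21
  3   1   4  10  20  35  56
  4   1   5  15   0  35  91
  5   1   6   0   0  35 126
  6   1   7   7   7  42 168

35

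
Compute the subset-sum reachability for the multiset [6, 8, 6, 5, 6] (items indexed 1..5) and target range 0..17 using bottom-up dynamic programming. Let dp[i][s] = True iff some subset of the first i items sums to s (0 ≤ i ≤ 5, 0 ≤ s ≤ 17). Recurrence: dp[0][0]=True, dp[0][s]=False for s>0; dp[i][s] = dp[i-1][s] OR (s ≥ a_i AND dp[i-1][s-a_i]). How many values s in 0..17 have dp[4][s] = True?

i\s   0   1   2   3   4   5   6   7   8   9  10  11  12  13  14  15  16  17
  0   T   F   F   F   F   F   F   F   F   F   F   F   F   F   F   F   F   F
  1   T   F   F   F   F   F   T   F   F   F   F   F   F   F   F   F   F   F
  2   T   F   F   F   F   F   T   F   T   F   F   F   F   F   T   F   F   F
  3   T   F   F   F   F   F   T   F   T   F   F   F   T   F   T   F   F   F
  4   T   F   F   F   F   T   T   F   T   F   F   T   T   T   T   F   F   T
  5   T   F   F   F   F   T   T   F   T   F   F   T   T   T   T   F   F   T

9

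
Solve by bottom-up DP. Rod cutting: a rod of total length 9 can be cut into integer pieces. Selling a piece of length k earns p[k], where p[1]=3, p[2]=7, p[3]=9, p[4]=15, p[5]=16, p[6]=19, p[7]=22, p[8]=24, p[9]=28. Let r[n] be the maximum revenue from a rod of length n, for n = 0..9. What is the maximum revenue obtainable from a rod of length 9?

33

   n    0    1    2    3    4    5    6    7    8    9
r[n]    0    3    7   10   15   18   22   25   30   33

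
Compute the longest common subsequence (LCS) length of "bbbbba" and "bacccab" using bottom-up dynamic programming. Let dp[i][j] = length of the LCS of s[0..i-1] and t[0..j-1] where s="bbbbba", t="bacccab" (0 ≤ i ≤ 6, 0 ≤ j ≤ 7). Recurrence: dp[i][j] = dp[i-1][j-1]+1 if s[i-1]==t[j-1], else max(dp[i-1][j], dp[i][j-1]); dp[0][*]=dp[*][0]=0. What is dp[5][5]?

1

   ''  b  a  c  c  c  a  b
''  0  0  0  0  0  0  0  0
 b  0  1  1  1  1  1  1  1
 b  0  1  1  1  1  1  1  2
 b  0  1  1  1  1  1  1  2
 b  0  1  1  1  1  1  1  2
 b  0  1  1  1  1  1  1  2
 a  0  1  2  2  2  2  2  2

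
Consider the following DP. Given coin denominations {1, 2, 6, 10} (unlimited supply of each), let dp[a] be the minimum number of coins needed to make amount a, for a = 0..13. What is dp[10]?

 a  0  1  2  3  4  5  6  7  8  9 10 11 12 13
dp  0  1  1  2  2  3  1  2  2  3  1  2  2  3

1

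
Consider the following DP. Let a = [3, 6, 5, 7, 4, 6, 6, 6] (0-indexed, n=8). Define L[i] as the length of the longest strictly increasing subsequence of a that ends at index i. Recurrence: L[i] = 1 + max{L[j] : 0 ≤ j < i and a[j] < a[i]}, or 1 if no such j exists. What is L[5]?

   i    0    1    2    3    4    5    6    7
a[i]    3    6    5    7    4    6    6    6
L[i]    1    2    2    3    2    3    3    3

3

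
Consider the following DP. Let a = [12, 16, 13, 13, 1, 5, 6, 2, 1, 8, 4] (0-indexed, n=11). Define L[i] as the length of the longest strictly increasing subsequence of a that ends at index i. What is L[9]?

   i    0    1    2    3    4    5    6    7    8    9   10
a[i]   12   16   13   13    1    5    6    2    1    8    4
L[i]    1    2    2    2    1    2    3    2    1    4    3

4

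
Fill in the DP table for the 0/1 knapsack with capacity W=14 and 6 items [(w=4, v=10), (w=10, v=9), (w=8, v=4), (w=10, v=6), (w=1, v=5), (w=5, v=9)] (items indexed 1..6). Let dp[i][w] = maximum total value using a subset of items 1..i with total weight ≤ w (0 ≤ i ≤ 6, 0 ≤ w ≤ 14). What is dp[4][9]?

10

i\w   0   1   2   3   4   5   6   7   8   9  10  11  12  13  14
  0   0   0   0   0   0   0   0   0   0   0   0   0   0   0   0
  1   0   0   0   0  10  10  10  10  10  10  10  10  10  10  10
  2   0   0   0   0  10  10  10  10  10  10  10  10  10  10  19
  3   0   0   0   0  10  10  10  10  10  10  10  10  14  14  19
  4   0   0   0   0  10  10  10  10  10  10  10  10  14  14  19
  5   0   5   5   5  10  15  15  15  15  15  15  15  15  19  19
  6   0   5   5   5  10  15  15  15  15  19  24  24  24  24  24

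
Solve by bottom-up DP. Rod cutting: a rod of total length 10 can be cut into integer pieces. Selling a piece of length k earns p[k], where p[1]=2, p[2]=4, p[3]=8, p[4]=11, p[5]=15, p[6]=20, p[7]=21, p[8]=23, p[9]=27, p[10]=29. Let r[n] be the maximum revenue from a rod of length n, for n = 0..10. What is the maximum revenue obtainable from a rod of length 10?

31

   n    0    1    2    3    4    5    6    7    8    9   10
r[n]    0    2    4    8   11   15   20   22   24   28   31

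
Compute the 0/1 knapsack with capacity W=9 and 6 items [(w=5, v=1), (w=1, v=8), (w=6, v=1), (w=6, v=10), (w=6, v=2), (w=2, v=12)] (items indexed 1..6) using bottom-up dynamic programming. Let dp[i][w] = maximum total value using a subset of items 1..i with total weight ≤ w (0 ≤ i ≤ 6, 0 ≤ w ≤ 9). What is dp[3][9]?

i\w   0   1   2   3   4   5   6   7   8   9
  0   0   0   0   0   0   0   0   0   0   0
  1   0   0   0   0   0   1   1   1   1   1
  2   0   8   8   8   8   8   9   9   9   9
  3   0   8   8   8   8   8   9   9   9   9
  4   0   8   8   8   8   8  10  18  18  18
  5   0   8   8   8   8   8  10  18  18  18
  6   0   8  12  20  20  20  20  20  22  30

9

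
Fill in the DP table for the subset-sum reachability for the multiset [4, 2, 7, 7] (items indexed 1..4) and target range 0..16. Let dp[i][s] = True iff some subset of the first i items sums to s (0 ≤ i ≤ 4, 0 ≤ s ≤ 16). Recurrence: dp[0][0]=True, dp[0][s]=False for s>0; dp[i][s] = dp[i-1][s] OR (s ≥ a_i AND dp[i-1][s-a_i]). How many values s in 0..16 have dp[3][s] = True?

8

i\s   0   1   2   3   4   5   6   7   8   9  10  11  12  13  14  15  16
  0   T   F   F   F   F   F   F   F   F   F   F   F   F   F   F   F   F
  1   T   F   F   F   T   F   F   F   F   F   F   F   F   F   F   F   F
  2   T   F   T   F   T   F   T   F   F   F   F   F   F   F   F   F   F
  3   T   F   T   F   T   F   T   T   F   T   F   T   F   T   F   F   F
  4   T   F   T   F   T   F   T   T   F   T   F   T   F   T   T   F   T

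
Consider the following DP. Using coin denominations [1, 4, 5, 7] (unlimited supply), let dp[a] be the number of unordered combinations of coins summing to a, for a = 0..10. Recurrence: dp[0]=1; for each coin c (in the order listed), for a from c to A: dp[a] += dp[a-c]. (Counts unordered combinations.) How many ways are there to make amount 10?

after  coin     0     1     2     3     4     5     6     7     8     9    10
          1     1     1     1     1     1     1     1     1     1     1     1
          4     1     1     1     1     2     2     2     2     3     3     3
          5     1     1     1     1     2     3     3     3     4     5     6
          7     1     1     1     1     2     3     3     4     5     6     7

7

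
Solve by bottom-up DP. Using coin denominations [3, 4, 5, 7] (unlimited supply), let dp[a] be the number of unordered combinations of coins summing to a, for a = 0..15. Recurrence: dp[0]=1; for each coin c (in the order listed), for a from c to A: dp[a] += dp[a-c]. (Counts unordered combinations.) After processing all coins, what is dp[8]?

2

after  coin     0     1     2     3     4     5     6     7     8     9    10    11    12    13    14    15
          3     1     0     0     1     0     0     1     0     0     1     0     0     1     0     0     1
          4     1     0     0     1     1     0     1     1     1     1     1     1     2     1     1     2
          5     1     0     0     1     1     1     1     1     2     2     2     2     3     3     3     4
          7     1     0     0     1     1     1     1     2     2     2     3     3     4     4     5     6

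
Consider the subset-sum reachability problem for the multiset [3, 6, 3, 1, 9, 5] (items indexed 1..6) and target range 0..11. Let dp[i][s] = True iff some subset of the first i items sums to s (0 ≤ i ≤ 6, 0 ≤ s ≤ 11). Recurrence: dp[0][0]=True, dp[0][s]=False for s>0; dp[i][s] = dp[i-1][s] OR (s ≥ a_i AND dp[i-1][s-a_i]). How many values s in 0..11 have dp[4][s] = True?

8

i\s   0   1   2   3   4   5   6   7   8   9  10  11
  0   T   F   F   F   F   F   F   F   F   F   F   F
  1   T   F   F   T   F   F   F   F   F   F   F   F
  2   T   F   F   T   F   F   T   F   F   T   F   F
  3   T   F   F   T   F   F   T   F   F   T   F   F
  4   T   T   F   T   T   F   T   T   F   T   T   F
  5   T   T   F   T   T   F   T   T   F   T   T   F
  6   T   T   F   T   T   T   T   T   T   T   T   T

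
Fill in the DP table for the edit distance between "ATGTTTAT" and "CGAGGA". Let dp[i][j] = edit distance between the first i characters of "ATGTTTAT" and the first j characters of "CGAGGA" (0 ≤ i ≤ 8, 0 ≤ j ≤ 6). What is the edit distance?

6

   ''  C  G  A  G  G  A
''  0  1  2  3  4  5  6
 A  1  1  2  2  3  4  5
 T  2  2  2  3  3  4  5
 G  3  3  2  3  3  3  4
 T  4  4  3  3  4  4  4
 T  5  5  4  4  4  5  5
 T  6  6  5  5  5  5  6
 A  7  7  6  5  6  6  5
 T  8  8  7  6  6  7  6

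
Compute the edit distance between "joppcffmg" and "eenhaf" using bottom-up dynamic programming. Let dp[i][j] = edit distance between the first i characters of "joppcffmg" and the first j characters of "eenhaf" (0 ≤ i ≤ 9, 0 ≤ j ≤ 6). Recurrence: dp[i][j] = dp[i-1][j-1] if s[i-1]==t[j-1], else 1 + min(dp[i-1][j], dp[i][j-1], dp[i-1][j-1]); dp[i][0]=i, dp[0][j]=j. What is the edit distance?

   ''  e  e  n  h  a  f
''  0  1  2  3  4  5  6
 j  1  1  2  3  4  5  6
 o  2  2  2  3  4  5  6
 p  3  3  3  3  4  5  6
 p  4  4  4  4  4  5  6
 c  5  5  5  5  5  5  6
 f  6  6  6  6  6  6  5
 f  7  7  7  7  7  7  6
 m  8  8  8  8  8  8  7
 g  9  9  9  9  9  9  8

8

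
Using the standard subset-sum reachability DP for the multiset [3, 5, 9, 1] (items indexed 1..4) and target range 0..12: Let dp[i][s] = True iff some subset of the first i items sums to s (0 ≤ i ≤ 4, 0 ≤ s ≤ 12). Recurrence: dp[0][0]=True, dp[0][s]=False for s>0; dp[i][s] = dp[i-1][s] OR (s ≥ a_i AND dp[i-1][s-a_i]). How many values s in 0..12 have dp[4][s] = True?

i\s   0   1   2   3   4   5   6   7   8   9  10  11  12
  0   T   F   F   F   F   F   F   F   F   F   F   F   F
  1   T   F   F   T   F   F   F   F   F   F   F   F   F
  2   T   F   F   T   F   T   F   F   T   F   F   F   F
  3   T   F   F   T   F   T   F   F   T   T   F   F   T
  4   T   T   F   T   T   T   T   F   T   T   T   F   T

10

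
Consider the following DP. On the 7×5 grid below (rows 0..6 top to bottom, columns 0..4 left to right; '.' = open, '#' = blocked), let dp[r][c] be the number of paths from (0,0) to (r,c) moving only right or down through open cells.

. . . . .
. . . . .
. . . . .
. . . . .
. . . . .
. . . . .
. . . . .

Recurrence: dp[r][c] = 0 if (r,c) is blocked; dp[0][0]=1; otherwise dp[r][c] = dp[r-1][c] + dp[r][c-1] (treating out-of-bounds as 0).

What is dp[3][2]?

r\c   0   1   2   3   4
  0   1   1   1   1   1
  1   1   2   3   4   5
  2   1   3   6  10  15
  3   1   4  10  20  35
  4   1   5  15  35  70
  5   1   6  21  56 126
  6   1   7  28  84 210

10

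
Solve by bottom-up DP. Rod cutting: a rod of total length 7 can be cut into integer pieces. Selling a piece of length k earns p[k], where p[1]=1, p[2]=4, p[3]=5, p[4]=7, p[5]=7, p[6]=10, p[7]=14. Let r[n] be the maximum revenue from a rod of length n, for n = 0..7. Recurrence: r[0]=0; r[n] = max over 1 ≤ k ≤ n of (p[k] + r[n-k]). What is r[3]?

   n    0    1    2    3    4    5    6    7
r[n]    0    1    4    5    8    9   12   14

5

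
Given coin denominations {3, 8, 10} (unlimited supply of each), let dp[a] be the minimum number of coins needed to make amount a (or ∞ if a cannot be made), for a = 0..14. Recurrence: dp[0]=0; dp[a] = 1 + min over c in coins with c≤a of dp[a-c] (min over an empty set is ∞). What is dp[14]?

 a  0  1  2  3  4  5  6  7  8  9 10 11 12 13 14
dp  0  -  -  1  -  -  2  -  1  3  1  2  4  2  3
(- denotes ∞ / unreachable)

3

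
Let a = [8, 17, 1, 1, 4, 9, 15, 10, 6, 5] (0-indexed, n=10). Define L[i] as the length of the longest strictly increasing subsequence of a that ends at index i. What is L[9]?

   i    0    1    2    3    4    5    6    7    8    9
a[i]    8   17    1    1    4    9   15   10    6    5
L[i]    1    2    1    1    2    3    4    4    3    3

3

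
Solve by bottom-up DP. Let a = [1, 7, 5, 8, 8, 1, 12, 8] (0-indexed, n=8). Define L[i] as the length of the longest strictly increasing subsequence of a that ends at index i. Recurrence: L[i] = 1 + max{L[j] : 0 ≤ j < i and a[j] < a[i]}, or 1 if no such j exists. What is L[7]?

   i    0    1    2    3    4    5    6    7
a[i]    1    7    5    8    8    1   12    8
L[i]    1    2    2    3    3    1    4    3

3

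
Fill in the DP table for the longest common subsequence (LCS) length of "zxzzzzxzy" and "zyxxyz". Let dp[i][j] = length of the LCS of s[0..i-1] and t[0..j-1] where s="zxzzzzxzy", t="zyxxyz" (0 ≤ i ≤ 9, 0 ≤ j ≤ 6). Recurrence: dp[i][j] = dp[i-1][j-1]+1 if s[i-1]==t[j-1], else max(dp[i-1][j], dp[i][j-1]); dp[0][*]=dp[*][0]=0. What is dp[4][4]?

   ''  z  y  x  x  y  z
''  0  0  0  0  0  0  0
 z  0  1  1  1  1  1  1
 x  0  1  1  2  2  2  2
 z  0  1  1  2  2  2  3
 z  0  1  1  2  2  2  3
 z  0  1  1  2  2  2  3
 z  0  1  1  2  2  2  3
 x  0  1  1  2  3  3  3
 z  0  1  1  2  3  3  4
 y  0  1  2  2  3  4  4

2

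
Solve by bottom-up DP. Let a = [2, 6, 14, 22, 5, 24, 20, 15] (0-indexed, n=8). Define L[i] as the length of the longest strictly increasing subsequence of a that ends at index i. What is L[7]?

4

   i    0    1    2    3    4    5    6    7
a[i]    2    6   14   22    5   24   20   15
L[i]    1    2    3    4    2    5    4    4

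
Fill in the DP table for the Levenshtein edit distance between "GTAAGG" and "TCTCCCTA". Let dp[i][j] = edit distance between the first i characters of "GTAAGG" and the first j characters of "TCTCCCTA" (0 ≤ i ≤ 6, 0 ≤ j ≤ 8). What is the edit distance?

7

   ''  T  C  T  C  C  C  T  A
''  0  1  2  3  4  5  6  7  8
 G  1  1  2  3  4  5  6  7  8
 T  2  1  2  2  3  4  5  6  7
 A  3  2  2  3  3  4  5  6  6
 A  4  3  3  3  4  4  5  6  6
 G  5  4  4  4  4  5  5  6  7
 G  6  5  5  5  5  5  6  6  7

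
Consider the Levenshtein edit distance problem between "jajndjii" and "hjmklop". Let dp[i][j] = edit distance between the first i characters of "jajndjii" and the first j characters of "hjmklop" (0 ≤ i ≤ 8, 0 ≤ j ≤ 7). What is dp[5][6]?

5

   ''  h  j  m  k  l  o  p
''  0  1  2  3  4  5  6  7
 j  1  1  1  2  3  4  5  6
 a  2  2  2  2  3  4  5  6
 j  3  3  2  3  3  4  5  6
 n  4  4  3  3  4  4  5  6
 d  5  5  4  4  4  5  5  6
 j  6  6  5  5  5  5  6  6
 i  7  7  6  6  6  6  6  7
 i  8  8  7  7  7  7  7  7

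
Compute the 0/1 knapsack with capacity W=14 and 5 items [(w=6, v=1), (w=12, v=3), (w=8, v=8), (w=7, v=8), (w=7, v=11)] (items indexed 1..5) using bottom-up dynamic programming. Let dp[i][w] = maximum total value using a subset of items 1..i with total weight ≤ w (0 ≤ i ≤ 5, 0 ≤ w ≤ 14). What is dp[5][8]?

i\w   0   1   2   3   4   5   6   7   8   9  10  11  12  13  14
  0   0   0   0   0   0   0   0   0   0   0   0   0   0   0   0
  1   0   0   0   0   0   0   1   1   1   1   1   1   1   1   1
  2   0   0   0   0   0   0   1   1   1   1   1   1   3   3   3
  3   0   0   0   0   0   0   1   1   8   8   8   8   8   8   9
  4   0   0   0   0   0   0   1   8   8   8   8   8   8   9   9
  5   0   0   0   0   0   0   1  11  11  11  11  11  11  12  19

11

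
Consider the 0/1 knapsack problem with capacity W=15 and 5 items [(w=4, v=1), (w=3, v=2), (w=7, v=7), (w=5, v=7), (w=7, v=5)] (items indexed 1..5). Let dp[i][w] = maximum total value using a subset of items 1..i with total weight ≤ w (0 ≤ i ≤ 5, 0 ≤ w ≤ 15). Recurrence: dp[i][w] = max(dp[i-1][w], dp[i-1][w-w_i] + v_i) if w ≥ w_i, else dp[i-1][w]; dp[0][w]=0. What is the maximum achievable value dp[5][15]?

i\w   0   1   2   3   4   5   6   7   8   9  10  11  12  13  14  15
  0   0   0   0   0   0   0   0   0   0   0   0   0   0   0   0   0
  1   0   0   0   0   1   1   1   1   1   1   1   1   1   1   1   1
  2   0   0   0   2   2   2   2   3   3   3   3   3   3   3   3   3
  3   0   0   0   2   2   2   2   7   7   7   9   9   9   9  10  10
  4   0   0   0   2   2   7   7   7   9   9   9   9  14  14  14  16
  5   0   0   0   2   2   7   7   7   9   9   9   9  14  14  14  16

16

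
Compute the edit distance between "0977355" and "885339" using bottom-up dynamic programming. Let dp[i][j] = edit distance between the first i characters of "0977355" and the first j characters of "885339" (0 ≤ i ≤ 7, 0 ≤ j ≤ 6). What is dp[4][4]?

4

   ''  8  8  5  3  3  9
''  0  1  2  3  4  5  6
 0  1  1  2  3  4  5  6
 9  2  2  2  3  4  5  5
 7  3  3  3  3  4  5  6
 7  4  4  4  4  4  5  6
 3  5  5  5  5  4  4  5
 5  6  6  6  5  5  5  5
 5  7  7  7  6  6  6  6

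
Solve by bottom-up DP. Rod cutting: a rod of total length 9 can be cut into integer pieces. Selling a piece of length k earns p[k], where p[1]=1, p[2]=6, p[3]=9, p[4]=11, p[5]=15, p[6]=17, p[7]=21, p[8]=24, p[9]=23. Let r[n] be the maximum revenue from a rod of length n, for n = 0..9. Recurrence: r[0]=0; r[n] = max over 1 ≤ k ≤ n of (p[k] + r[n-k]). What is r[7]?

   n    0    1    2    3    4    5    6    7    8    9
r[n]    0    1    6    9   12   15   18   21   24   27

21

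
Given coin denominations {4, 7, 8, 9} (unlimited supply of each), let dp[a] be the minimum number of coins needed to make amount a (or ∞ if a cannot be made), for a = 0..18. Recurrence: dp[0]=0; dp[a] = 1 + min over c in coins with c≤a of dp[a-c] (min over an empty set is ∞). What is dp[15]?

2

 a  0  1  2  3  4  5  6  7  8  9 10 11 12 13 14 15 16 17 18
dp  0  -  -  -  1  -  -  1  1  1  -  2  2  2  2  2  2  2  2
(- denotes ∞ / unreachable)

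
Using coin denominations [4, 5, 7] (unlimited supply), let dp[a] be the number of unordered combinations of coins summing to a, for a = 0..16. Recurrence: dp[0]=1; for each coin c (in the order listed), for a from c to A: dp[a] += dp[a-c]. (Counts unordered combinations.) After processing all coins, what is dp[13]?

1

after  coin     0     1     2     3     4     5     6     7     8     9    10    11    12    13    14    15    16
          4     1     0     0     0     1     0     0     0     1     0     0     0     1     0     0     0     1
          5     1     0     0     0     1     1     0     0     1     1     1     0     1     1     1     1     1
          7     1     0     0     0     1     1     0     1     1     1     1     1     2     1     2     2     2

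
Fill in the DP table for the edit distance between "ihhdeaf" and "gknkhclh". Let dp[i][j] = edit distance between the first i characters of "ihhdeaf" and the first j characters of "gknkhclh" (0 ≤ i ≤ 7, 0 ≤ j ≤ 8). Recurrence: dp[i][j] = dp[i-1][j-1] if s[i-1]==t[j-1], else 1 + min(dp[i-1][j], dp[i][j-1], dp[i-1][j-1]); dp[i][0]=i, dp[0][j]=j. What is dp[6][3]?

   ''  g  k  n  k  h  c  l  h
''  0  1  2  3  4  5  6  7  8
 i  1  1  2  3  4  5  6  7  8
 h  2  2  2  3  4  4  5  6  7
 h  3  3  3  3  4  4  5  6  6
 d  4  4  4  4  4  5  5  6  7
 e  5  5  5  5  5  5  6  6  7
 a  6  6  6  6  6  6  6  7  7
 f  7  7  7  7  7  7  7  7  8

6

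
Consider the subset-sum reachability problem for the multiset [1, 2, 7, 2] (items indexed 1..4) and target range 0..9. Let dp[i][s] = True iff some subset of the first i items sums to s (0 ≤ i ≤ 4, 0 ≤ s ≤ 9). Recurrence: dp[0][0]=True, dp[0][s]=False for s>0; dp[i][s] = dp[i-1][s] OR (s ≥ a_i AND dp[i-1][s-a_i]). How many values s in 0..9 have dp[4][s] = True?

9

i\s   0   1   2   3   4   5   6   7   8   9
  0   T   F   F   F   F   F   F   F   F   F
  1   T   T   F   F   F   F   F   F   F   F
  2   T   T   T   T   F   F   F   F   F   F
  3   T   T   T   T   F   F   F   T   T   T
  4   T   T   T   T   T   T   F   T   T   T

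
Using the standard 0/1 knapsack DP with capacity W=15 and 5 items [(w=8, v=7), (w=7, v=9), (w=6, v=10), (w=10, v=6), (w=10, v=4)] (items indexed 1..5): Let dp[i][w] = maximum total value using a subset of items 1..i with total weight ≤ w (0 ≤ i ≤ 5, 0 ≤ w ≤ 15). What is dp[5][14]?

i\w   0   1   2   3   4   5   6   7   8   9  10  11  12  13  14  15
  0   0   0   0   0   0   0   0   0   0   0   0   0   0   0   0   0
  1   0   0   0   0   0   0   0   0   7   7   7   7   7   7   7   7
  2   0   0   0   0   0   0   0   9   9   9   9   9   9   9   9  16
  3   0   0   0   0   0   0  10  10  10  10  10  10  10  19  19  19
  4   0   0   0   0   0   0  10  10  10  10  10  10  10  19  19  19
  5   0   0   0   0   0   0  10  10  10  10  10  10  10  19  19  19

19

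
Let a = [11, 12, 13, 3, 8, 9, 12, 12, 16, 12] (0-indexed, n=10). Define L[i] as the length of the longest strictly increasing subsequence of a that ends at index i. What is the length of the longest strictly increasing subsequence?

   i    0    1    2    3    4    5    6    7    8    9
a[i]   11   12   13    3    8    9   12   12   16   12
L[i]    1    2    3    1    2    3    4    4    5    4

5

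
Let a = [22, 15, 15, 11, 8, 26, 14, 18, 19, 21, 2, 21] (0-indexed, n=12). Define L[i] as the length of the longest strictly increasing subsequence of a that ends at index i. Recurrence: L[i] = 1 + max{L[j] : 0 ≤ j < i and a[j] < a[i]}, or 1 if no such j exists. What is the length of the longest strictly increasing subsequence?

   i    0    1    2    3    4    5    6    7    8    9   10   11
a[i]   22   15   15   11    8   26   14   18   19   21    2   21
L[i]    1    1    1    1    1    2    2    3    4    5    1    5

5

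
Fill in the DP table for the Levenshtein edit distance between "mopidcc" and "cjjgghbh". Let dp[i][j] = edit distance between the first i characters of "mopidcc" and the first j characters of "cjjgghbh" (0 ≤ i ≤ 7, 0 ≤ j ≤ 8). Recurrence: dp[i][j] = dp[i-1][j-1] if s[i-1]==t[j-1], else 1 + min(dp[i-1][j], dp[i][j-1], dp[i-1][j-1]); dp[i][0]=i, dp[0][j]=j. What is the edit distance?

   ''  c  j  j  g  g  h  b  h
''  0  1  2  3  4  5  6  7  8
 m  1  1  2  3  4  5  6  7  8
 o  2  2  2  3  4  5  6  7  8
 p  3  3  3  3  4  5  6  7  8
 i  4  4  4  4  4  5  6  7  8
 d  5  5  5  5  5  5  6  7  8
 c  6  5  6  6  6  6  6  7  8
 c  7  6  6  7  7  7  7  7  8

8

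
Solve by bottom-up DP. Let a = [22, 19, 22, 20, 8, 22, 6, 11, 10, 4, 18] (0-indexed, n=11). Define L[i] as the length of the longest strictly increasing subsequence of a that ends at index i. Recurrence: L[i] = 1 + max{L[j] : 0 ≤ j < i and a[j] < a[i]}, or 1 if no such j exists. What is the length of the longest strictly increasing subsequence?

3

   i    0    1    2    3    4    5    6    7    8    9   10
a[i]   22   19   22   20    8   22    6   11   10    4   18
L[i]    1    1    2    2    1    3    1    2    2    1    3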